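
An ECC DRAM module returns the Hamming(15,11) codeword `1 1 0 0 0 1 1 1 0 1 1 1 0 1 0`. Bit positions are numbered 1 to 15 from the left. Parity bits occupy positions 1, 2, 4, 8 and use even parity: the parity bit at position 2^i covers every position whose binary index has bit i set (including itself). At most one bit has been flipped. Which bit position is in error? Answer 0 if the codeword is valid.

9

s1: b1⊕b3⊕b5⊕b7⊕b9⊕b11⊕b13⊕b15 = 1⊕0⊕0⊕1⊕0⊕1⊕0⊕0 = 1
s2: b2⊕b3⊕b6⊕b7⊕b10⊕b11⊕b14⊕b15 = 1⊕0⊕1⊕1⊕1⊕1⊕1⊕0 = 0
s4: b4⊕b5⊕b6⊕b7⊕b12⊕b13⊕b14⊕b15 = 0⊕0⊕1⊕1⊕1⊕0⊕1⊕0 = 0
s8: b8⊕b9⊕b10⊕b11⊕b12⊕b13⊕b14⊕b15 = 1⊕0⊕1⊕1⊕1⊕0⊕1⊕0 = 1
Syndrome (s8...s1) = 1001 → position 9.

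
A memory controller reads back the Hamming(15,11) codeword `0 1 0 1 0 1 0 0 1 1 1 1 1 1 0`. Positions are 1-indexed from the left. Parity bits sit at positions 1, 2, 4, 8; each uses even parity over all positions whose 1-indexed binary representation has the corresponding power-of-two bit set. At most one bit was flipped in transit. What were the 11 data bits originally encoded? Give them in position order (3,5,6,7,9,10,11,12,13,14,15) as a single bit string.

s1: b1⊕b3⊕b5⊕b7⊕b9⊕b11⊕b13⊕b15 = 0⊕0⊕0⊕0⊕1⊕1⊕1⊕0 = 1
s2: b2⊕b3⊕b6⊕b7⊕b10⊕b11⊕b14⊕b15 = 1⊕0⊕1⊕0⊕1⊕1⊕1⊕0 = 1
s4: b4⊕b5⊕b6⊕b7⊕b12⊕b13⊕b14⊕b15 = 1⊕0⊕1⊕0⊕1⊕1⊕1⊕0 = 1
s8: b8⊕b9⊕b10⊕b11⊕b12⊕b13⊕b14⊕b15 = 0⊕1⊕1⊕1⊕1⊕1⊕1⊕0 = 0
Syndrome (s8...s1) = 0111 → position 7.
Flip bit 7: corrected codeword = 010101101111110
Data bits at positions 3,5,6,7,9,10,11,12,13,14,15: 00111111110

00111111110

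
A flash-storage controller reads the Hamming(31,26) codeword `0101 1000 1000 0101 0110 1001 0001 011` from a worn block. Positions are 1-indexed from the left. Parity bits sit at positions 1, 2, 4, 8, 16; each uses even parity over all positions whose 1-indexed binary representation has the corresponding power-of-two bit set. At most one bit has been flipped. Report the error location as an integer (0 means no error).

s1: b1⊕b3⊕b5⊕b7⊕b9⊕b11⊕b13⊕b15⊕b17⊕b19⊕b21⊕b23⊕b25⊕b27⊕b29⊕b31 = 0⊕0⊕1⊕0⊕1⊕0⊕0⊕0⊕0⊕1⊕1⊕0⊕0⊕0⊕0⊕1 = 1
s2: b2⊕b3⊕b6⊕b7⊕b10⊕b11⊕b14⊕b15⊕b18⊕b19⊕b22⊕b23⊕b26⊕b27⊕b30⊕b31 = 1⊕0⊕0⊕0⊕0⊕0⊕1⊕0⊕1⊕1⊕0⊕0⊕0⊕0⊕1⊕1 = 0
s4: b4⊕b5⊕b6⊕b7⊕b12⊕b13⊕b14⊕b15⊕b20⊕b21⊕b22⊕b23⊕b28⊕b29⊕b30⊕b31 = 1⊕1⊕0⊕0⊕0⊕0⊕1⊕0⊕0⊕1⊕0⊕0⊕1⊕0⊕1⊕1 = 1
s8: b8⊕b9⊕b10⊕b11⊕b12⊕b13⊕b14⊕b15⊕b24⊕b25⊕b26⊕b27⊕b28⊕b29⊕b30⊕b31 = 0⊕1⊕0⊕0⊕0⊕0⊕1⊕0⊕1⊕0⊕0⊕0⊕1⊕0⊕1⊕1 = 0
s16: b16⊕b17⊕b18⊕b19⊕b20⊕b21⊕b22⊕b23⊕b24⊕b25⊕b26⊕b27⊕b28⊕b29⊕b30⊕b31 = 1⊕0⊕1⊕1⊕0⊕1⊕0⊕0⊕1⊕0⊕0⊕0⊕1⊕0⊕1⊕1 = 0
Syndrome (s16...s1) = 00101 → position 5.

5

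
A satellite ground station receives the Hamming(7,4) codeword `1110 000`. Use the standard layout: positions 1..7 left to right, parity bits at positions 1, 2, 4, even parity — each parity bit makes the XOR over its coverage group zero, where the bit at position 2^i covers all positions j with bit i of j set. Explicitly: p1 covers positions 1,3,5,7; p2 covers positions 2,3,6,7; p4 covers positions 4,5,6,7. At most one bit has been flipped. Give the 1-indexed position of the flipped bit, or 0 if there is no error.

0

s1: b1⊕b3⊕b5⊕b7 = 1⊕1⊕0⊕0 = 0
s2: b2⊕b3⊕b6⊕b7 = 1⊕1⊕0⊕0 = 0
s4: b4⊕b5⊕b6⊕b7 = 0⊕0⊕0⊕0 = 0
Syndrome (s4...s1) = 000 → position 0 (no error).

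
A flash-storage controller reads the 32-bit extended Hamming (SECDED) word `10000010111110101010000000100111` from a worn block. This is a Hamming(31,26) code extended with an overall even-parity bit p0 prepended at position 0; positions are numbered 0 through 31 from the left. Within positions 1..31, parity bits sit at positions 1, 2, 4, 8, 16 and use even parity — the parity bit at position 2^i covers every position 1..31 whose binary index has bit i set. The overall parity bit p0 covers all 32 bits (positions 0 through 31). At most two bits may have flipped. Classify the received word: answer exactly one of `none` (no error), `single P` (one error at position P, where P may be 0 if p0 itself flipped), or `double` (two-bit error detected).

none

s1: b1⊕b3⊕b5⊕b7⊕b9⊕b11⊕b13⊕b15⊕b17⊕b19⊕b21⊕b23⊕b25⊕b27⊕b29⊕b31 = 0⊕0⊕0⊕0⊕1⊕1⊕0⊕0⊕0⊕0⊕0⊕0⊕0⊕0⊕1⊕1 = 0
s2: b2⊕b3⊕b6⊕b7⊕b10⊕b11⊕b14⊕b15⊕b18⊕b19⊕b22⊕b23⊕b26⊕b27⊕b30⊕b31 = 0⊕0⊕1⊕0⊕1⊕1⊕1⊕0⊕1⊕0⊕0⊕0⊕1⊕0⊕1⊕1 = 0
s4: b4⊕b5⊕b6⊕b7⊕b12⊕b13⊕b14⊕b15⊕b20⊕b21⊕b22⊕b23⊕b28⊕b29⊕b30⊕b31 = 0⊕0⊕1⊕0⊕1⊕0⊕1⊕0⊕0⊕0⊕0⊕0⊕0⊕1⊕1⊕1 = 0
s8: b8⊕b9⊕b10⊕b11⊕b12⊕b13⊕b14⊕b15⊕b24⊕b25⊕b26⊕b27⊕b28⊕b29⊕b30⊕b31 = 1⊕1⊕1⊕1⊕1⊕0⊕1⊕0⊕0⊕0⊕1⊕0⊕0⊕1⊕1⊕1 = 0
s16: b16⊕b17⊕b18⊕b19⊕b20⊕b21⊕b22⊕b23⊕b24⊕b25⊕b26⊕b27⊕b28⊕b29⊕b30⊕b31 = 1⊕0⊕1⊕0⊕0⊕0⊕0⊕0⊕0⊕0⊕1⊕0⊕0⊕1⊕1⊕1 = 0
Syndrome (s16...s1) = 00000 → position 0 (no error).
Overall parity (XOR of all 32 bits, including p0): 1⊕0⊕0⊕0⊕0⊕0⊕1⊕0⊕1⊕1⊕1⊕1⊕1⊕0⊕1⊕0⊕1⊕0⊕1⊕0⊕0⊕0⊕0⊕0⊕0⊕0⊕1⊕0⊕0⊕1⊕1⊕1 = 0
Overall=0, syndrome position=0 → no error.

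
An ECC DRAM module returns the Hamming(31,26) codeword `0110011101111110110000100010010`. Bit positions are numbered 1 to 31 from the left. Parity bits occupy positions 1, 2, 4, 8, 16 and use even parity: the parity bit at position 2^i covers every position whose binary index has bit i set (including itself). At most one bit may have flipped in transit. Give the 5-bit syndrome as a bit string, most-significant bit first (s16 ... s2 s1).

11000

s1: b1⊕b3⊕b5⊕b7⊕b9⊕b11⊕b13⊕b15⊕b17⊕b19⊕b21⊕b23⊕b25⊕b27⊕b29⊕b31 = 0⊕1⊕0⊕1⊕0⊕1⊕1⊕1⊕1⊕0⊕0⊕1⊕0⊕1⊕0⊕0 = 0
s2: b2⊕b3⊕b6⊕b7⊕b10⊕b11⊕b14⊕b15⊕b18⊕b19⊕b22⊕b23⊕b26⊕b27⊕b30⊕b31 = 1⊕1⊕1⊕1⊕1⊕1⊕1⊕1⊕1⊕0⊕0⊕1⊕0⊕1⊕1⊕0 = 0
s4: b4⊕b5⊕b6⊕b7⊕b12⊕b13⊕b14⊕b15⊕b20⊕b21⊕b22⊕b23⊕b28⊕b29⊕b30⊕b31 = 0⊕0⊕1⊕1⊕1⊕1⊕1⊕1⊕0⊕0⊕0⊕1⊕0⊕0⊕1⊕0 = 0
s8: b8⊕b9⊕b10⊕b11⊕b12⊕b13⊕b14⊕b15⊕b24⊕b25⊕b26⊕b27⊕b28⊕b29⊕b30⊕b31 = 1⊕0⊕1⊕1⊕1⊕1⊕1⊕1⊕0⊕0⊕0⊕1⊕0⊕0⊕1⊕0 = 1
s16: b16⊕b17⊕b18⊕b19⊕b20⊕b21⊕b22⊕b23⊕b24⊕b25⊕b26⊕b27⊕b28⊕b29⊕b30⊕b31 = 0⊕1⊕1⊕0⊕0⊕0⊕0⊕1⊕0⊕0⊕0⊕1⊕0⊕0⊕1⊕0 = 1
Syndrome (s16...s1) = 11000 → position 24.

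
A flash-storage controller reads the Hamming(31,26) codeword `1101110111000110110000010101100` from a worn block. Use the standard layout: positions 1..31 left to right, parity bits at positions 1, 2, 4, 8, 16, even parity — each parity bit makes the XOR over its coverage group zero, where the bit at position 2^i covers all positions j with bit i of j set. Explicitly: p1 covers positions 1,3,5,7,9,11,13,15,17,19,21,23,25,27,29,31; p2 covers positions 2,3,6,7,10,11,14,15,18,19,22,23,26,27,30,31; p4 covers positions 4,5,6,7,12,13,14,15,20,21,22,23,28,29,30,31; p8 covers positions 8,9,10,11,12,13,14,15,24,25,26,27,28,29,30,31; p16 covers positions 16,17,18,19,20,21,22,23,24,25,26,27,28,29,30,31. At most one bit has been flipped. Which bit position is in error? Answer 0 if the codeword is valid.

14

s1: b1⊕b3⊕b5⊕b7⊕b9⊕b11⊕b13⊕b15⊕b17⊕b19⊕b21⊕b23⊕b25⊕b27⊕b29⊕b31 = 1⊕0⊕1⊕0⊕1⊕0⊕0⊕1⊕1⊕0⊕0⊕0⊕0⊕0⊕1⊕0 = 0
s2: b2⊕b3⊕b6⊕b7⊕b10⊕b11⊕b14⊕b15⊕b18⊕b19⊕b22⊕b23⊕b26⊕b27⊕b30⊕b31 = 1⊕0⊕1⊕0⊕1⊕0⊕1⊕1⊕1⊕0⊕0⊕0⊕1⊕0⊕0⊕0 = 1
s4: b4⊕b5⊕b6⊕b7⊕b12⊕b13⊕b14⊕b15⊕b20⊕b21⊕b22⊕b23⊕b28⊕b29⊕b30⊕b31 = 1⊕1⊕1⊕0⊕0⊕0⊕1⊕1⊕0⊕0⊕0⊕0⊕1⊕1⊕0⊕0 = 1
s8: b8⊕b9⊕b10⊕b11⊕b12⊕b13⊕b14⊕b15⊕b24⊕b25⊕b26⊕b27⊕b28⊕b29⊕b30⊕b31 = 1⊕1⊕1⊕0⊕0⊕0⊕1⊕1⊕1⊕0⊕1⊕0⊕1⊕1⊕0⊕0 = 1
s16: b16⊕b17⊕b18⊕b19⊕b20⊕b21⊕b22⊕b23⊕b24⊕b25⊕b26⊕b27⊕b28⊕b29⊕b30⊕b31 = 0⊕1⊕1⊕0⊕0⊕0⊕0⊕0⊕1⊕0⊕1⊕0⊕1⊕1⊕0⊕0 = 0
Syndrome (s16...s1) = 01110 → position 14.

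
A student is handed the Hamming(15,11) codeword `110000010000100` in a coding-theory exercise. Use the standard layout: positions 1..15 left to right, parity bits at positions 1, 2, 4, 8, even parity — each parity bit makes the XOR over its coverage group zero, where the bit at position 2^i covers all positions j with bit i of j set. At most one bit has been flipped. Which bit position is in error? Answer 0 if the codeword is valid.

6

s1: b1⊕b3⊕b5⊕b7⊕b9⊕b11⊕b13⊕b15 = 1⊕0⊕0⊕0⊕0⊕0⊕1⊕0 = 0
s2: b2⊕b3⊕b6⊕b7⊕b10⊕b11⊕b14⊕b15 = 1⊕0⊕0⊕0⊕0⊕0⊕0⊕0 = 1
s4: b4⊕b5⊕b6⊕b7⊕b12⊕b13⊕b14⊕b15 = 0⊕0⊕0⊕0⊕0⊕1⊕0⊕0 = 1
s8: b8⊕b9⊕b10⊕b11⊕b12⊕b13⊕b14⊕b15 = 1⊕0⊕0⊕0⊕0⊕1⊕0⊕0 = 0
Syndrome (s8...s1) = 0110 → position 6.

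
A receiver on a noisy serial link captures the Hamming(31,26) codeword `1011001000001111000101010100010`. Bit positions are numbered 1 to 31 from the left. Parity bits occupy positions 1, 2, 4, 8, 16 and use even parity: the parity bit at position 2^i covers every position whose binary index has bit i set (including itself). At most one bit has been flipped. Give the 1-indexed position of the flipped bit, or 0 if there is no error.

s1: b1⊕b3⊕b5⊕b7⊕b9⊕b11⊕b13⊕b15⊕b17⊕b19⊕b21⊕b23⊕b25⊕b27⊕b29⊕b31 = 1⊕1⊕0⊕1⊕0⊕0⊕1⊕1⊕0⊕0⊕0⊕0⊕0⊕0⊕0⊕0 = 1
s2: b2⊕b3⊕b6⊕b7⊕b10⊕b11⊕b14⊕b15⊕b18⊕b19⊕b22⊕b23⊕b26⊕b27⊕b30⊕b31 = 0⊕1⊕0⊕1⊕0⊕0⊕1⊕1⊕0⊕0⊕1⊕0⊕1⊕0⊕1⊕0 = 1
s4: b4⊕b5⊕b6⊕b7⊕b12⊕b13⊕b14⊕b15⊕b20⊕b21⊕b22⊕b23⊕b28⊕b29⊕b30⊕b31 = 1⊕0⊕0⊕1⊕0⊕1⊕1⊕1⊕1⊕0⊕1⊕0⊕0⊕0⊕1⊕0 = 0
s8: b8⊕b9⊕b10⊕b11⊕b12⊕b13⊕b14⊕b15⊕b24⊕b25⊕b26⊕b27⊕b28⊕b29⊕b30⊕b31 = 0⊕0⊕0⊕0⊕0⊕1⊕1⊕1⊕1⊕0⊕1⊕0⊕0⊕0⊕1⊕0 = 0
s16: b16⊕b17⊕b18⊕b19⊕b20⊕b21⊕b22⊕b23⊕b24⊕b25⊕b26⊕b27⊕b28⊕b29⊕b30⊕b31 = 1⊕0⊕0⊕0⊕1⊕0⊕1⊕0⊕1⊕0⊕1⊕0⊕0⊕0⊕1⊕0 = 0
Syndrome (s16...s1) = 00011 → position 3.

3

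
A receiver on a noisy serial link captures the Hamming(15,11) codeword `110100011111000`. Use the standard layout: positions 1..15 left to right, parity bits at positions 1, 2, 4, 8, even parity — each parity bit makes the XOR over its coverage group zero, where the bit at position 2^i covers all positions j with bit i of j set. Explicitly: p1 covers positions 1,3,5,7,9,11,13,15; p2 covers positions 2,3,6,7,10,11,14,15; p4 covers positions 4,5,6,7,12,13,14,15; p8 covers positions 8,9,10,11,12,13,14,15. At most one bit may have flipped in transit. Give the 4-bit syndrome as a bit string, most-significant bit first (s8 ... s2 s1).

s1: b1⊕b3⊕b5⊕b7⊕b9⊕b11⊕b13⊕b15 = 1⊕0⊕0⊕0⊕1⊕1⊕0⊕0 = 1
s2: b2⊕b3⊕b6⊕b7⊕b10⊕b11⊕b14⊕b15 = 1⊕0⊕0⊕0⊕1⊕1⊕0⊕0 = 1
s4: b4⊕b5⊕b6⊕b7⊕b12⊕b13⊕b14⊕b15 = 1⊕0⊕0⊕0⊕1⊕0⊕0⊕0 = 0
s8: b8⊕b9⊕b10⊕b11⊕b12⊕b13⊕b14⊕b15 = 1⊕1⊕1⊕1⊕1⊕0⊕0⊕0 = 1
Syndrome (s8...s1) = 1011 → position 11.

1011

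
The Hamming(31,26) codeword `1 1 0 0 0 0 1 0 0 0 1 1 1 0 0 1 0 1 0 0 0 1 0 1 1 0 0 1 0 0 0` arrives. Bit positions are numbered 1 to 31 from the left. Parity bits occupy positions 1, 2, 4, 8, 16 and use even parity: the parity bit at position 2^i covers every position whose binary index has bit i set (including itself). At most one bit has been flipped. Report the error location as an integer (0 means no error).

7

s1: b1⊕b3⊕b5⊕b7⊕b9⊕b11⊕b13⊕b15⊕b17⊕b19⊕b21⊕b23⊕b25⊕b27⊕b29⊕b31 = 1⊕0⊕0⊕1⊕0⊕1⊕1⊕0⊕0⊕0⊕0⊕0⊕1⊕0⊕0⊕0 = 1
s2: b2⊕b3⊕b6⊕b7⊕b10⊕b11⊕b14⊕b15⊕b18⊕b19⊕b22⊕b23⊕b26⊕b27⊕b30⊕b31 = 1⊕0⊕0⊕1⊕0⊕1⊕0⊕0⊕1⊕0⊕1⊕0⊕0⊕0⊕0⊕0 = 1
s4: b4⊕b5⊕b6⊕b7⊕b12⊕b13⊕b14⊕b15⊕b20⊕b21⊕b22⊕b23⊕b28⊕b29⊕b30⊕b31 = 0⊕0⊕0⊕1⊕1⊕1⊕0⊕0⊕0⊕0⊕1⊕0⊕1⊕0⊕0⊕0 = 1
s8: b8⊕b9⊕b10⊕b11⊕b12⊕b13⊕b14⊕b15⊕b24⊕b25⊕b26⊕b27⊕b28⊕b29⊕b30⊕b31 = 0⊕0⊕0⊕1⊕1⊕1⊕0⊕0⊕1⊕1⊕0⊕0⊕1⊕0⊕0⊕0 = 0
s16: b16⊕b17⊕b18⊕b19⊕b20⊕b21⊕b22⊕b23⊕b24⊕b25⊕b26⊕b27⊕b28⊕b29⊕b30⊕b31 = 1⊕0⊕1⊕0⊕0⊕0⊕1⊕0⊕1⊕1⊕0⊕0⊕1⊕0⊕0⊕0 = 0
Syndrome (s16...s1) = 00111 → position 7.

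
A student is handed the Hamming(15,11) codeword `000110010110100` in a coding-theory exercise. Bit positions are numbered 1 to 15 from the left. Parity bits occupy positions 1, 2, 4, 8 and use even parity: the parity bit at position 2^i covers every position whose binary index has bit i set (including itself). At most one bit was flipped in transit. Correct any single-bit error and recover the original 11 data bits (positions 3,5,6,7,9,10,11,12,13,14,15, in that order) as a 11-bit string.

00000110100

s1: b1⊕b3⊕b5⊕b7⊕b9⊕b11⊕b13⊕b15 = 0⊕0⊕1⊕0⊕0⊕1⊕1⊕0 = 1
s2: b2⊕b3⊕b6⊕b7⊕b10⊕b11⊕b14⊕b15 = 0⊕0⊕0⊕0⊕1⊕1⊕0⊕0 = 0
s4: b4⊕b5⊕b6⊕b7⊕b12⊕b13⊕b14⊕b15 = 1⊕1⊕0⊕0⊕0⊕1⊕0⊕0 = 1
s8: b8⊕b9⊕b10⊕b11⊕b12⊕b13⊕b14⊕b15 = 1⊕0⊕1⊕1⊕0⊕1⊕0⊕0 = 0
Syndrome (s8...s1) = 0101 → position 5.
Flip bit 5: corrected codeword = 000100010110100
Data bits at positions 3,5,6,7,9,10,11,12,13,14,15: 00000110100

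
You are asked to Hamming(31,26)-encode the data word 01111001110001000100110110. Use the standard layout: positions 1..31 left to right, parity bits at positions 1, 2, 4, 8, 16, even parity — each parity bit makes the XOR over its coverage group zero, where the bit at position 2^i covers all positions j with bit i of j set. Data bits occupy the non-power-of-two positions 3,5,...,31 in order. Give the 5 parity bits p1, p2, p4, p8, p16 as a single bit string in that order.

00100

Place data bits at non-power-of-two positions: b3=0, b5=1, b6=1, b7=1, b9=1, b10=0, b11=0, b12=1, b13=1, b14=1, b15=0, b17=0, b18=0, b19=1, b20=0, b21=0, b22=0, b23=1, b24=0, b25=0, b26=1, b27=1, b28=0, b29=1, b30=1, b31=0.
p1 = XOR of data positions {3,5,7,9,11,13,15,17,19,21,23,25,27,29,31} = 0⊕1⊕1⊕1⊕0⊕1⊕0⊕0⊕1⊕0⊕1⊕0⊕1⊕1⊕0 = 0
p2 = XOR of data positions {3,6,7,10,11,14,15,18,19,22,23,26,27,30,31} = 0⊕1⊕1⊕0⊕0⊕1⊕0⊕0⊕1⊕0⊕1⊕1⊕1⊕1⊕0 = 0
p4 = XOR of data positions {5,6,7,12,13,14,15,20,21,22,23,28,29,30,31} = 1⊕1⊕1⊕1⊕1⊕1⊕0⊕0⊕0⊕0⊕1⊕0⊕1⊕1⊕0 = 1
p8 = XOR of data positions {9,10,11,12,13,14,15,24,25,26,27,28,29,30,31} = 1⊕0⊕0⊕1⊕1⊕1⊕0⊕0⊕0⊕1⊕1⊕0⊕1⊕1⊕0 = 0
p16 = XOR of data positions {17,18,19,20,21,22,23,24,25,26,27,28,29,30,31} = 0⊕0⊕1⊕0⊕0⊕0⊕1⊕0⊕0⊕1⊕1⊕0⊕1⊕1⊕0 = 0
Parity bits p1,p2,p4,p8,p16 = 00100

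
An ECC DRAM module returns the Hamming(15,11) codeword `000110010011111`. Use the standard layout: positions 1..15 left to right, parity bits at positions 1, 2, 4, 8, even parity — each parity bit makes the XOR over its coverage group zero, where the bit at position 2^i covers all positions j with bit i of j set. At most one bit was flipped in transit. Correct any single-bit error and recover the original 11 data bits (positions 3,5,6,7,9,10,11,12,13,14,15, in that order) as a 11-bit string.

s1: b1⊕b3⊕b5⊕b7⊕b9⊕b11⊕b13⊕b15 = 0⊕0⊕1⊕0⊕0⊕1⊕1⊕1 = 0
s2: b2⊕b3⊕b6⊕b7⊕b10⊕b11⊕b14⊕b15 = 0⊕0⊕0⊕0⊕0⊕1⊕1⊕1 = 1
s4: b4⊕b5⊕b6⊕b7⊕b12⊕b13⊕b14⊕b15 = 1⊕1⊕0⊕0⊕1⊕1⊕1⊕1 = 0
s8: b8⊕b9⊕b10⊕b11⊕b12⊕b13⊕b14⊕b15 = 1⊕0⊕0⊕1⊕1⊕1⊕1⊕1 = 0
Syndrome (s8...s1) = 0010 → position 2.
Flip bit 2: corrected codeword = 010110010011111
Data bits at positions 3,5,6,7,9,10,11,12,13,14,15: 01000011111

01000011111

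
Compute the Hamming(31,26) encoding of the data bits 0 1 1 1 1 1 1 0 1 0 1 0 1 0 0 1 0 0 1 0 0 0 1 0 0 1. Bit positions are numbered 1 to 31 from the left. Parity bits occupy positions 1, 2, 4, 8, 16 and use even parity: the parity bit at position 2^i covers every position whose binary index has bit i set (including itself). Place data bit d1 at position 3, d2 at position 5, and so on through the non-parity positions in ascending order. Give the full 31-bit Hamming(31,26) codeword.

0100111011101011010010010001001

Place data bits at non-power-of-two positions: b3=0, b5=1, b6=1, b7=1, b9=1, b10=1, b11=1, b12=0, b13=1, b14=0, b15=1, b17=0, b18=1, b19=0, b20=0, b21=1, b22=0, b23=0, b24=1, b25=0, b26=0, b27=0, b28=1, b29=0, b30=0, b31=1.
p1 = XOR of data positions {3,5,7,9,11,13,15,17,19,21,23,25,27,29,31} = 0⊕1⊕1⊕1⊕1⊕1⊕1⊕0⊕0⊕1⊕0⊕0⊕0⊕0⊕1 = 0
p2 = XOR of data positions {3,6,7,10,11,14,15,18,19,22,23,26,27,30,31} = 0⊕1⊕1⊕1⊕1⊕0⊕1⊕1⊕0⊕0⊕0⊕0⊕0⊕0⊕1 = 1
p4 = XOR of data positions {5,6,7,12,13,14,15,20,21,22,23,28,29,30,31} = 1⊕1⊕1⊕0⊕1⊕0⊕1⊕0⊕1⊕0⊕0⊕1⊕0⊕0⊕1 = 0
p8 = XOR of data positions {9,10,11,12,13,14,15,24,25,26,27,28,29,30,31} = 1⊕1⊕1⊕0⊕1⊕0⊕1⊕1⊕0⊕0⊕0⊕1⊕0⊕0⊕1 = 0
p16 = XOR of data positions {17,18,19,20,21,22,23,24,25,26,27,28,29,30,31} = 0⊕1⊕0⊕0⊕1⊕0⊕0⊕1⊕0⊕0⊕0⊕1⊕0⊕0⊕1 = 1
Codeword b1..b31 = 0100111011101011010010010001001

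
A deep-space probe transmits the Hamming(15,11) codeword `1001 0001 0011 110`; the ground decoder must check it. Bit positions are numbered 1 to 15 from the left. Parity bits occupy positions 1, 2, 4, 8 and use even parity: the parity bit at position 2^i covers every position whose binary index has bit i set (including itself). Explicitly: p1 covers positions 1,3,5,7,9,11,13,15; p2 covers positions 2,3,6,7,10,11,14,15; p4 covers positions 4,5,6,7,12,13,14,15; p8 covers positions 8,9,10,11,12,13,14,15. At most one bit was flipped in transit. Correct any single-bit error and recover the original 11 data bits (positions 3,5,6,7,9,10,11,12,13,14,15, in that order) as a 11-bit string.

00001011110

s1: b1⊕b3⊕b5⊕b7⊕b9⊕b11⊕b13⊕b15 = 1⊕0⊕0⊕0⊕0⊕1⊕1⊕0 = 1
s2: b2⊕b3⊕b6⊕b7⊕b10⊕b11⊕b14⊕b15 = 0⊕0⊕0⊕0⊕0⊕1⊕1⊕0 = 0
s4: b4⊕b5⊕b6⊕b7⊕b12⊕b13⊕b14⊕b15 = 1⊕0⊕0⊕0⊕1⊕1⊕1⊕0 = 0
s8: b8⊕b9⊕b10⊕b11⊕b12⊕b13⊕b14⊕b15 = 1⊕0⊕0⊕1⊕1⊕1⊕1⊕0 = 1
Syndrome (s8...s1) = 1001 → position 9.
Flip bit 9: corrected codeword = 100100011011110
Data bits at positions 3,5,6,7,9,10,11,12,13,14,15: 00001011110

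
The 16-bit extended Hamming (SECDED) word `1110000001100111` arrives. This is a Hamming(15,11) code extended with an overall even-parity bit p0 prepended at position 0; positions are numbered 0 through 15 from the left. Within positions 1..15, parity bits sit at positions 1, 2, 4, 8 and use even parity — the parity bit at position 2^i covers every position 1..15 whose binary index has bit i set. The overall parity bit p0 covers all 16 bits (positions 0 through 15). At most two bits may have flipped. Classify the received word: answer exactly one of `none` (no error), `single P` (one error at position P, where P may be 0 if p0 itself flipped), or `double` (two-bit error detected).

double

s1: b1⊕b3⊕b5⊕b7⊕b9⊕b11⊕b13⊕b15 = 1⊕0⊕0⊕0⊕1⊕0⊕1⊕1 = 0
s2: b2⊕b3⊕b6⊕b7⊕b10⊕b11⊕b14⊕b15 = 1⊕0⊕0⊕0⊕1⊕0⊕1⊕1 = 0
s4: b4⊕b5⊕b6⊕b7⊕b12⊕b13⊕b14⊕b15 = 0⊕0⊕0⊕0⊕0⊕1⊕1⊕1 = 1
s8: b8⊕b9⊕b10⊕b11⊕b12⊕b13⊕b14⊕b15 = 0⊕1⊕1⊕0⊕0⊕1⊕1⊕1 = 1
Syndrome (s8...s1) = 1100 → position 12.
Overall parity (XOR of all 16 bits, including p0): 1⊕1⊕1⊕0⊕0⊕0⊕0⊕0⊕0⊕1⊕1⊕0⊕0⊕1⊕1⊕1 = 0
Overall=0, syndrome position=12 → double-bit error detected (uncorrectable).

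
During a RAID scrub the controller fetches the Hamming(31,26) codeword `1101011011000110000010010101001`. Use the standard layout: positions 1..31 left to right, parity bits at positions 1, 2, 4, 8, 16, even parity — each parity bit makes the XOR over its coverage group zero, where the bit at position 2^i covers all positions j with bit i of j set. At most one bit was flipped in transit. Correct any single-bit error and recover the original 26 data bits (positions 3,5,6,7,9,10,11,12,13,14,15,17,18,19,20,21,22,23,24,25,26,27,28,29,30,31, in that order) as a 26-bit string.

00111100011000010010101001

s1: b1⊕b3⊕b5⊕b7⊕b9⊕b11⊕b13⊕b15⊕b17⊕b19⊕b21⊕b23⊕b25⊕b27⊕b29⊕b31 = 1⊕0⊕0⊕1⊕1⊕0⊕0⊕1⊕0⊕0⊕1⊕0⊕0⊕0⊕0⊕1 = 0
s2: b2⊕b3⊕b6⊕b7⊕b10⊕b11⊕b14⊕b15⊕b18⊕b19⊕b22⊕b23⊕b26⊕b27⊕b30⊕b31 = 1⊕0⊕1⊕1⊕1⊕0⊕1⊕1⊕0⊕0⊕0⊕0⊕1⊕0⊕0⊕1 = 0
s4: b4⊕b5⊕b6⊕b7⊕b12⊕b13⊕b14⊕b15⊕b20⊕b21⊕b22⊕b23⊕b28⊕b29⊕b30⊕b31 = 1⊕0⊕1⊕1⊕0⊕0⊕1⊕1⊕0⊕1⊕0⊕0⊕1⊕0⊕0⊕1 = 0
s8: b8⊕b9⊕b10⊕b11⊕b12⊕b13⊕b14⊕b15⊕b24⊕b25⊕b26⊕b27⊕b28⊕b29⊕b30⊕b31 = 0⊕1⊕1⊕0⊕0⊕0⊕1⊕1⊕1⊕0⊕1⊕0⊕1⊕0⊕0⊕1 = 0
s16: b16⊕b17⊕b18⊕b19⊕b20⊕b21⊕b22⊕b23⊕b24⊕b25⊕b26⊕b27⊕b28⊕b29⊕b30⊕b31 = 0⊕0⊕0⊕0⊕0⊕1⊕0⊕0⊕1⊕0⊕1⊕0⊕1⊕0⊕0⊕1 = 1
Syndrome (s16...s1) = 10000 → position 16.
Flip bit 16: corrected codeword = 1101011011000111000010010101001
Data bits at positions 3,5,6,7,9,10,11,12,13,14,15,17,18,19,20,21,22,23,24,25,26,27,28,29,30,31: 00111100011000010010101001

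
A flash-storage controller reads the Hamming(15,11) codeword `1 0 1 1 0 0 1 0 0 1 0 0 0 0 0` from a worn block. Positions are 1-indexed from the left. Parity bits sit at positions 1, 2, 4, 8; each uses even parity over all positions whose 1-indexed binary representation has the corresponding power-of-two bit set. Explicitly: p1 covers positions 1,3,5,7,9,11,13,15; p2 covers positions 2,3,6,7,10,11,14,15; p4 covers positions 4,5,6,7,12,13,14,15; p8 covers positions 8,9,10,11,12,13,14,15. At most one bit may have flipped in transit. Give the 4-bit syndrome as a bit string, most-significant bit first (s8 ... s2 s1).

s1: b1⊕b3⊕b5⊕b7⊕b9⊕b11⊕b13⊕b15 = 1⊕1⊕0⊕1⊕0⊕0⊕0⊕0 = 1
s2: b2⊕b3⊕b6⊕b7⊕b10⊕b11⊕b14⊕b15 = 0⊕1⊕0⊕1⊕1⊕0⊕0⊕0 = 1
s4: b4⊕b5⊕b6⊕b7⊕b12⊕b13⊕b14⊕b15 = 1⊕0⊕0⊕1⊕0⊕0⊕0⊕0 = 0
s8: b8⊕b9⊕b10⊕b11⊕b12⊕b13⊕b14⊕b15 = 0⊕0⊕1⊕0⊕0⊕0⊕0⊕0 = 1
Syndrome (s8...s1) = 1011 → position 11.

1011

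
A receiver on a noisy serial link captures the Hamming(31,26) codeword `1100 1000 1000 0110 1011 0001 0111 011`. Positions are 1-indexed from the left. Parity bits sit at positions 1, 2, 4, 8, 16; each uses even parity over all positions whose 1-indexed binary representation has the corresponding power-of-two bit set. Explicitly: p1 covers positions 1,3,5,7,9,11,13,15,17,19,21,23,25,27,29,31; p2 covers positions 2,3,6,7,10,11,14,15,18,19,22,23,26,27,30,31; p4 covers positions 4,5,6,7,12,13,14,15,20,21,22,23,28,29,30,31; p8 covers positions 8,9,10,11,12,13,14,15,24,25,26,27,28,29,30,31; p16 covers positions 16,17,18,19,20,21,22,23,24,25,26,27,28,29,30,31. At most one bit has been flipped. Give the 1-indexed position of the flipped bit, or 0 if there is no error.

s1: b1⊕b3⊕b5⊕b7⊕b9⊕b11⊕b13⊕b15⊕b17⊕b19⊕b21⊕b23⊕b25⊕b27⊕b29⊕b31 = 1⊕0⊕1⊕0⊕1⊕0⊕0⊕1⊕1⊕1⊕0⊕0⊕0⊕1⊕0⊕1 = 0
s2: b2⊕b3⊕b6⊕b7⊕b10⊕b11⊕b14⊕b15⊕b18⊕b19⊕b22⊕b23⊕b26⊕b27⊕b30⊕b31 = 1⊕0⊕0⊕0⊕0⊕0⊕1⊕1⊕0⊕1⊕0⊕0⊕1⊕1⊕1⊕1 = 0
s4: b4⊕b5⊕b6⊕b7⊕b12⊕b13⊕b14⊕b15⊕b20⊕b21⊕b22⊕b23⊕b28⊕b29⊕b30⊕b31 = 0⊕1⊕0⊕0⊕0⊕0⊕1⊕1⊕1⊕0⊕0⊕0⊕1⊕0⊕1⊕1 = 1
s8: b8⊕b9⊕b10⊕b11⊕b12⊕b13⊕b14⊕b15⊕b24⊕b25⊕b26⊕b27⊕b28⊕b29⊕b30⊕b31 = 0⊕1⊕0⊕0⊕0⊕0⊕1⊕1⊕1⊕0⊕1⊕1⊕1⊕0⊕1⊕1 = 1
s16: b16⊕b17⊕b18⊕b19⊕b20⊕b21⊕b22⊕b23⊕b24⊕b25⊕b26⊕b27⊕b28⊕b29⊕b30⊕b31 = 0⊕1⊕0⊕1⊕1⊕0⊕0⊕0⊕1⊕0⊕1⊕1⊕1⊕0⊕1⊕1 = 1
Syndrome (s16...s1) = 11100 → position 28.

28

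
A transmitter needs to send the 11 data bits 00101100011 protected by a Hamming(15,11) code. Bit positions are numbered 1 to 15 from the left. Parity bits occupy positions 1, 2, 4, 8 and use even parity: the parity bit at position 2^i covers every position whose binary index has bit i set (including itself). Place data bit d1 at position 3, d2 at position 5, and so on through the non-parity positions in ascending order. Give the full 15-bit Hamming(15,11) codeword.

000101001100011

Place data bits at non-power-of-two positions: b3=0, b5=0, b6=1, b7=0, b9=1, b10=1, b11=0, b12=0, b13=0, b14=1, b15=1.
p1 = XOR of data positions {3,5,7,9,11,13,15} = 0⊕0⊕0⊕1⊕0⊕0⊕1 = 0
p2 = XOR of data positions {3,6,7,10,11,14,15} = 0⊕1⊕0⊕1⊕0⊕1⊕1 = 0
p4 = XOR of data positions {5,6,7,12,13,14,15} = 0⊕1⊕0⊕0⊕0⊕1⊕1 = 1
p8 = XOR of data positions {9,10,11,12,13,14,15} = 1⊕1⊕0⊕0⊕0⊕1⊕1 = 0
Codeword b1..b15 = 000101001100011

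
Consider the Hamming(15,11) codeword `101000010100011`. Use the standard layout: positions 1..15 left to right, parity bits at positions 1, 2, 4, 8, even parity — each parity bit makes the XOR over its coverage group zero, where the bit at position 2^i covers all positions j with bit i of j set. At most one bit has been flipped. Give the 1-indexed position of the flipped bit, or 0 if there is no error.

1

s1: b1⊕b3⊕b5⊕b7⊕b9⊕b11⊕b13⊕b15 = 1⊕1⊕0⊕0⊕0⊕0⊕0⊕1 = 1
s2: b2⊕b3⊕b6⊕b7⊕b10⊕b11⊕b14⊕b15 = 0⊕1⊕0⊕0⊕1⊕0⊕1⊕1 = 0
s4: b4⊕b5⊕b6⊕b7⊕b12⊕b13⊕b14⊕b15 = 0⊕0⊕0⊕0⊕0⊕0⊕1⊕1 = 0
s8: b8⊕b9⊕b10⊕b11⊕b12⊕b13⊕b14⊕b15 = 1⊕0⊕1⊕0⊕0⊕0⊕1⊕1 = 0
Syndrome (s8...s1) = 0001 → position 1.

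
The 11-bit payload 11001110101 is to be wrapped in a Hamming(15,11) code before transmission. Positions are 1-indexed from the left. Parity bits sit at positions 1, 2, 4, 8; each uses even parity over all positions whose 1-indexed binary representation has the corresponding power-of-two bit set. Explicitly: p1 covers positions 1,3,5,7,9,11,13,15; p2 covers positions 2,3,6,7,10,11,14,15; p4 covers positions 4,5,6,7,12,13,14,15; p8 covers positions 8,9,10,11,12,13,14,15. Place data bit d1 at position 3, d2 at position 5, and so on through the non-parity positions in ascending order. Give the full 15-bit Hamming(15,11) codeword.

001110011110101

Place data bits at non-power-of-two positions: b3=1, b5=1, b6=0, b7=0, b9=1, b10=1, b11=1, b12=0, b13=1, b14=0, b15=1.
p1 = XOR of data positions {3,5,7,9,11,13,15} = 1⊕1⊕0⊕1⊕1⊕1⊕1 = 0
p2 = XOR of data positions {3,6,7,10,11,14,15} = 1⊕0⊕0⊕1⊕1⊕0⊕1 = 0
p4 = XOR of data positions {5,6,7,12,13,14,15} = 1⊕0⊕0⊕0⊕1⊕0⊕1 = 1
p8 = XOR of data positions {9,10,11,12,13,14,15} = 1⊕1⊕1⊕0⊕1⊕0⊕1 = 1
Codeword b1..b15 = 001110011110101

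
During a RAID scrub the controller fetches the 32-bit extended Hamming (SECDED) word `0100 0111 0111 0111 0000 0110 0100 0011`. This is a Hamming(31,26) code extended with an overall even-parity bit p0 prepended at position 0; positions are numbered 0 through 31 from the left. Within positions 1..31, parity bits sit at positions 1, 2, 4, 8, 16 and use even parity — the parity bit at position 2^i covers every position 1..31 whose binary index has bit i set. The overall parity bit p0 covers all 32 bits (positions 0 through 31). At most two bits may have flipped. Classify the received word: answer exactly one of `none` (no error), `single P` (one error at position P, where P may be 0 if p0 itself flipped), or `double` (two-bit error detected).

single 26

s1: b1⊕b3⊕b5⊕b7⊕b9⊕b11⊕b13⊕b15⊕b17⊕b19⊕b21⊕b23⊕b25⊕b27⊕b29⊕b31 = 1⊕0⊕1⊕1⊕1⊕1⊕1⊕1⊕0⊕0⊕1⊕0⊕1⊕0⊕0⊕1 = 0
s2: b2⊕b3⊕b6⊕b7⊕b10⊕b11⊕b14⊕b15⊕b18⊕b19⊕b22⊕b23⊕b26⊕b27⊕b30⊕b31 = 0⊕0⊕1⊕1⊕1⊕1⊕1⊕1⊕0⊕0⊕1⊕0⊕0⊕0⊕1⊕1 = 1
s4: b4⊕b5⊕b6⊕b7⊕b12⊕b13⊕b14⊕b15⊕b20⊕b21⊕b22⊕b23⊕b28⊕b29⊕b30⊕b31 = 0⊕1⊕1⊕1⊕0⊕1⊕1⊕1⊕0⊕1⊕1⊕0⊕0⊕0⊕1⊕1 = 0
s8: b8⊕b9⊕b10⊕b11⊕b12⊕b13⊕b14⊕b15⊕b24⊕b25⊕b26⊕b27⊕b28⊕b29⊕b30⊕b31 = 0⊕1⊕1⊕1⊕0⊕1⊕1⊕1⊕0⊕1⊕0⊕0⊕0⊕0⊕1⊕1 = 1
s16: b16⊕b17⊕b18⊕b19⊕b20⊕b21⊕b22⊕b23⊕b24⊕b25⊕b26⊕b27⊕b28⊕b29⊕b30⊕b31 = 0⊕0⊕0⊕0⊕0⊕1⊕1⊕0⊕0⊕1⊕0⊕0⊕0⊕0⊕1⊕1 = 1
Syndrome (s16...s1) = 11010 → position 26.
Overall parity (XOR of all 32 bits, including p0): 0⊕1⊕0⊕0⊕0⊕1⊕1⊕1⊕0⊕1⊕1⊕1⊕0⊕1⊕1⊕1⊕0⊕0⊕0⊕0⊕0⊕1⊕1⊕0⊕0⊕1⊕0⊕0⊕0⊕0⊕1⊕1 = 1
Overall=1, syndrome position=26 → single-bit error at position 26.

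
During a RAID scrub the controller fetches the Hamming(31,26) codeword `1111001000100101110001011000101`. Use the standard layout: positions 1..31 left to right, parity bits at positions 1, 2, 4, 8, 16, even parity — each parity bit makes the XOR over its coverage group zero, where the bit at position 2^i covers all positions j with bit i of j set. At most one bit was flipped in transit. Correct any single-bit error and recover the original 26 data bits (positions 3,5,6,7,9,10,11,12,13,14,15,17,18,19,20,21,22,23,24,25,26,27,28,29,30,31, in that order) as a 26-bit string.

10010010010110001011000101

s1: b1⊕b3⊕b5⊕b7⊕b9⊕b11⊕b13⊕b15⊕b17⊕b19⊕b21⊕b23⊕b25⊕b27⊕b29⊕b31 = 1⊕1⊕0⊕1⊕0⊕1⊕0⊕0⊕1⊕0⊕0⊕0⊕1⊕0⊕1⊕1 = 0
s2: b2⊕b3⊕b6⊕b7⊕b10⊕b11⊕b14⊕b15⊕b18⊕b19⊕b22⊕b23⊕b26⊕b27⊕b30⊕b31 = 1⊕1⊕0⊕1⊕0⊕1⊕1⊕0⊕1⊕0⊕1⊕0⊕0⊕0⊕0⊕1 = 0
s4: b4⊕b5⊕b6⊕b7⊕b12⊕b13⊕b14⊕b15⊕b20⊕b21⊕b22⊕b23⊕b28⊕b29⊕b30⊕b31 = 1⊕0⊕0⊕1⊕0⊕0⊕1⊕0⊕0⊕0⊕1⊕0⊕0⊕1⊕0⊕1 = 0
s8: b8⊕b9⊕b10⊕b11⊕b12⊕b13⊕b14⊕b15⊕b24⊕b25⊕b26⊕b27⊕b28⊕b29⊕b30⊕b31 = 0⊕0⊕0⊕1⊕0⊕0⊕1⊕0⊕1⊕1⊕0⊕0⊕0⊕1⊕0⊕1 = 0
s16: b16⊕b17⊕b18⊕b19⊕b20⊕b21⊕b22⊕b23⊕b24⊕b25⊕b26⊕b27⊕b28⊕b29⊕b30⊕b31 = 1⊕1⊕1⊕0⊕0⊕0⊕1⊕0⊕1⊕1⊕0⊕0⊕0⊕1⊕0⊕1 = 0
Syndrome (s16...s1) = 00000 → position 0 (no error).
No correction needed.
Data bits at positions 3,5,6,7,9,10,11,12,13,14,15,17,18,19,20,21,22,23,24,25,26,27,28,29,30,31: 10010010010110001011000101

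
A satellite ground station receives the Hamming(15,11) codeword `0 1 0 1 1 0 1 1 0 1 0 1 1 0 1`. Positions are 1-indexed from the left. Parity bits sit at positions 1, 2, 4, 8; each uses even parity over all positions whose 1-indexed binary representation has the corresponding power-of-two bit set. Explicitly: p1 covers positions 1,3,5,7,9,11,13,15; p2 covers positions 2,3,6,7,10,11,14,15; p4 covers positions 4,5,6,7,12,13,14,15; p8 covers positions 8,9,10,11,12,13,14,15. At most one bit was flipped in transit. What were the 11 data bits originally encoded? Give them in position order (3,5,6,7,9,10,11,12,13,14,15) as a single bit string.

s1: b1⊕b3⊕b5⊕b7⊕b9⊕b11⊕b13⊕b15 = 0⊕0⊕1⊕1⊕0⊕0⊕1⊕1 = 0
s2: b2⊕b3⊕b6⊕b7⊕b10⊕b11⊕b14⊕b15 = 1⊕0⊕0⊕1⊕1⊕0⊕0⊕1 = 0
s4: b4⊕b5⊕b6⊕b7⊕b12⊕b13⊕b14⊕b15 = 1⊕1⊕0⊕1⊕1⊕1⊕0⊕1 = 0
s8: b8⊕b9⊕b10⊕b11⊕b12⊕b13⊕b14⊕b15 = 1⊕0⊕1⊕0⊕1⊕1⊕0⊕1 = 1
Syndrome (s8...s1) = 1000 → position 8.
Flip bit 8: corrected codeword = 010110100101101
Data bits at positions 3,5,6,7,9,10,11,12,13,14,15: 01010101101

01010101101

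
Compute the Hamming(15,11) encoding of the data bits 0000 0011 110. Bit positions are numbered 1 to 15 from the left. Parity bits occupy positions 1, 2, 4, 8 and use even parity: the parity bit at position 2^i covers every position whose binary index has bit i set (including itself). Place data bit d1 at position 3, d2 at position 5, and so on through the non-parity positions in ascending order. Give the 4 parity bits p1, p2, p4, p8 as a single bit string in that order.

Place data bits at non-power-of-two positions: b3=0, b5=0, b6=0, b7=0, b9=0, b10=0, b11=1, b12=1, b13=1, b14=1, b15=0.
p1 = XOR of data positions {3,5,7,9,11,13,15} = 0⊕0⊕0⊕0⊕1⊕1⊕0 = 0
p2 = XOR of data positions {3,6,7,10,11,14,15} = 0⊕0⊕0⊕0⊕1⊕1⊕0 = 0
p4 = XOR of data positions {5,6,7,12,13,14,15} = 0⊕0⊕0⊕1⊕1⊕1⊕0 = 1
p8 = XOR of data positions {9,10,11,12,13,14,15} = 0⊕0⊕1⊕1⊕1⊕1⊕0 = 0
Parity bits p1,p2,p4,p8 = 0010

0010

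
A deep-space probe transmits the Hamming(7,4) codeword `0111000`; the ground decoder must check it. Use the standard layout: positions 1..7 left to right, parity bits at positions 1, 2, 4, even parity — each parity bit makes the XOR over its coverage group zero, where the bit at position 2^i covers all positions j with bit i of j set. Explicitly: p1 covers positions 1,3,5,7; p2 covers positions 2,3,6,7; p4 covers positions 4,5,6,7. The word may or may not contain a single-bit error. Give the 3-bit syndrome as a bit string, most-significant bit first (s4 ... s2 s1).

101

s1: b1⊕b3⊕b5⊕b7 = 0⊕1⊕0⊕0 = 1
s2: b2⊕b3⊕b6⊕b7 = 1⊕1⊕0⊕0 = 0
s4: b4⊕b5⊕b6⊕b7 = 1⊕0⊕0⊕0 = 1
Syndrome (s4...s1) = 101 → position 5.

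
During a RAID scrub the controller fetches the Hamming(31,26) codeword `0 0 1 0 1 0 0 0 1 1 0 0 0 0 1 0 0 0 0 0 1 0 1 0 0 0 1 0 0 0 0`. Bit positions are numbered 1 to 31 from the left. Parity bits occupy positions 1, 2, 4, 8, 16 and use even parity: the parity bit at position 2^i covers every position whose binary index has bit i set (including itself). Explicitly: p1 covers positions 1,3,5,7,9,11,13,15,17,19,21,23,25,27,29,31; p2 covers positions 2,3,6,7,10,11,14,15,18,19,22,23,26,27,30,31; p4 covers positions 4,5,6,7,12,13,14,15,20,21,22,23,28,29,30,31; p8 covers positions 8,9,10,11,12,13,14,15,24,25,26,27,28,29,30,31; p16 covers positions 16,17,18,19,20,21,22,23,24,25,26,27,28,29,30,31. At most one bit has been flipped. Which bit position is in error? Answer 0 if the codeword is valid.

s1: b1⊕b3⊕b5⊕b7⊕b9⊕b11⊕b13⊕b15⊕b17⊕b19⊕b21⊕b23⊕b25⊕b27⊕b29⊕b31 = 0⊕1⊕1⊕0⊕1⊕0⊕0⊕1⊕0⊕0⊕1⊕1⊕0⊕1⊕0⊕0 = 1
s2: b2⊕b3⊕b6⊕b7⊕b10⊕b11⊕b14⊕b15⊕b18⊕b19⊕b22⊕b23⊕b26⊕b27⊕b30⊕b31 = 0⊕1⊕0⊕0⊕1⊕0⊕0⊕1⊕0⊕0⊕0⊕1⊕0⊕1⊕0⊕0 = 1
s4: b4⊕b5⊕b6⊕b7⊕b12⊕b13⊕b14⊕b15⊕b20⊕b21⊕b22⊕b23⊕b28⊕b29⊕b30⊕b31 = 0⊕1⊕0⊕0⊕0⊕0⊕0⊕1⊕0⊕1⊕0⊕1⊕0⊕0⊕0⊕0 = 0
s8: b8⊕b9⊕b10⊕b11⊕b12⊕b13⊕b14⊕b15⊕b24⊕b25⊕b26⊕b27⊕b28⊕b29⊕b30⊕b31 = 0⊕1⊕1⊕0⊕0⊕0⊕0⊕1⊕0⊕0⊕0⊕1⊕0⊕0⊕0⊕0 = 0
s16: b16⊕b17⊕b18⊕b19⊕b20⊕b21⊕b22⊕b23⊕b24⊕b25⊕b26⊕b27⊕b28⊕b29⊕b30⊕b31 = 0⊕0⊕0⊕0⊕0⊕1⊕0⊕1⊕0⊕0⊕0⊕1⊕0⊕0⊕0⊕0 = 1
Syndrome (s16...s1) = 10011 → position 19.

19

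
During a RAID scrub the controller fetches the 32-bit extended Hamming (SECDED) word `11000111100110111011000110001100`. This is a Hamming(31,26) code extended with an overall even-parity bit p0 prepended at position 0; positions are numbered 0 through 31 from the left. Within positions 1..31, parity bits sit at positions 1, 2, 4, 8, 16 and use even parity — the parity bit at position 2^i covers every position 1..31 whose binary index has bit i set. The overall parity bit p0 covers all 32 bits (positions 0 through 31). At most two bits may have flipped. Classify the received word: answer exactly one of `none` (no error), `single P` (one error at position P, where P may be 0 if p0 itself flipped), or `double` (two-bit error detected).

single 20

s1: b1⊕b3⊕b5⊕b7⊕b9⊕b11⊕b13⊕b15⊕b17⊕b19⊕b21⊕b23⊕b25⊕b27⊕b29⊕b31 = 1⊕0⊕1⊕1⊕0⊕1⊕0⊕1⊕0⊕1⊕0⊕1⊕0⊕0⊕1⊕0 = 0
s2: b2⊕b3⊕b6⊕b7⊕b10⊕b11⊕b14⊕b15⊕b18⊕b19⊕b22⊕b23⊕b26⊕b27⊕b30⊕b31 = 0⊕0⊕1⊕1⊕0⊕1⊕1⊕1⊕1⊕1⊕0⊕1⊕0⊕0⊕0⊕0 = 0
s4: b4⊕b5⊕b6⊕b7⊕b12⊕b13⊕b14⊕b15⊕b20⊕b21⊕b22⊕b23⊕b28⊕b29⊕b30⊕b31 = 0⊕1⊕1⊕1⊕1⊕0⊕1⊕1⊕0⊕0⊕0⊕1⊕1⊕1⊕0⊕0 = 1
s8: b8⊕b9⊕b10⊕b11⊕b12⊕b13⊕b14⊕b15⊕b24⊕b25⊕b26⊕b27⊕b28⊕b29⊕b30⊕b31 = 1⊕0⊕0⊕1⊕1⊕0⊕1⊕1⊕1⊕0⊕0⊕0⊕1⊕1⊕0⊕0 = 0
s16: b16⊕b17⊕b18⊕b19⊕b20⊕b21⊕b22⊕b23⊕b24⊕b25⊕b26⊕b27⊕b28⊕b29⊕b30⊕b31 = 1⊕0⊕1⊕1⊕0⊕0⊕0⊕1⊕1⊕0⊕0⊕0⊕1⊕1⊕0⊕0 = 1
Syndrome (s16...s1) = 10100 → position 20.
Overall parity (XOR of all 32 bits, including p0): 1⊕1⊕0⊕0⊕0⊕1⊕1⊕1⊕1⊕0⊕0⊕1⊕1⊕0⊕1⊕1⊕1⊕0⊕1⊕1⊕0⊕0⊕0⊕1⊕1⊕0⊕0⊕0⊕1⊕1⊕0⊕0 = 1
Overall=1, syndrome position=20 → single-bit error at position 20.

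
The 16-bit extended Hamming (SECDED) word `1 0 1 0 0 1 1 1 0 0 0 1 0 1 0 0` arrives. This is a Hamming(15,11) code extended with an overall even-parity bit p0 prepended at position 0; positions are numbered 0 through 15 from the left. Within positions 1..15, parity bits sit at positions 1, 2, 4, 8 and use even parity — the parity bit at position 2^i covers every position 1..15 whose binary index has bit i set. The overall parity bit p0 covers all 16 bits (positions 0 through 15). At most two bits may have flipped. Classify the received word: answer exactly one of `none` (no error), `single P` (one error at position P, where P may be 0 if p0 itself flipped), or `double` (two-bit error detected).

s1: b1⊕b3⊕b5⊕b7⊕b9⊕b11⊕b13⊕b15 = 0⊕0⊕1⊕1⊕0⊕1⊕1⊕0 = 0
s2: b2⊕b3⊕b6⊕b7⊕b10⊕b11⊕b14⊕b15 = 1⊕0⊕1⊕1⊕0⊕1⊕0⊕0 = 0
s4: b4⊕b5⊕b6⊕b7⊕b12⊕b13⊕b14⊕b15 = 0⊕1⊕1⊕1⊕0⊕1⊕0⊕0 = 0
s8: b8⊕b9⊕b10⊕b11⊕b12⊕b13⊕b14⊕b15 = 0⊕0⊕0⊕1⊕0⊕1⊕0⊕0 = 0
Syndrome (s8...s1) = 0000 → position 0 (no error).
Overall parity (XOR of all 16 bits, including p0): 1⊕0⊕1⊕0⊕0⊕1⊕1⊕1⊕0⊕0⊕0⊕1⊕0⊕1⊕0⊕0 = 1
Overall=1, syndrome position=0 → single-bit error at position 0.

single 0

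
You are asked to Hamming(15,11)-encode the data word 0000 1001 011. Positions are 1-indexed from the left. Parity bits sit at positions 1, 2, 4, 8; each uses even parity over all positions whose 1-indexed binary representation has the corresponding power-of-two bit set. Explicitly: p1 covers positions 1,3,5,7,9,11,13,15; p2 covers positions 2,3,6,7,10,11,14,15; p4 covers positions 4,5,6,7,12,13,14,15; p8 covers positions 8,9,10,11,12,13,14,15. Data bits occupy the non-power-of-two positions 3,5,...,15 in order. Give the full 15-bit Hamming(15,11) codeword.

Place data bits at non-power-of-two positions: b3=0, b5=0, b6=0, b7=0, b9=1, b10=0, b11=0, b12=1, b13=0, b14=1, b15=1.
p1 = XOR of data positions {3,5,7,9,11,13,15} = 0⊕0⊕0⊕1⊕0⊕0⊕1 = 0
p2 = XOR of data positions {3,6,7,10,11,14,15} = 0⊕0⊕0⊕0⊕0⊕1⊕1 = 0
p4 = XOR of data positions {5,6,7,12,13,14,15} = 0⊕0⊕0⊕1⊕0⊕1⊕1 = 1
p8 = XOR of data positions {9,10,11,12,13,14,15} = 1⊕0⊕0⊕1⊕0⊕1⊕1 = 0
Codeword b1..b15 = 000100001001011

000100001001011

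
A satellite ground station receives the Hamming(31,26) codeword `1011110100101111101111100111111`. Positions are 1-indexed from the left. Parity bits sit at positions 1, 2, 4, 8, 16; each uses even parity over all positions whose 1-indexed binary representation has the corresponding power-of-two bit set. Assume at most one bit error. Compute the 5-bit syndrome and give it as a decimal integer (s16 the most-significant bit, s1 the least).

25

s1: b1⊕b3⊕b5⊕b7⊕b9⊕b11⊕b13⊕b15⊕b17⊕b19⊕b21⊕b23⊕b25⊕b27⊕b29⊕b31 = 1⊕1⊕1⊕0⊕0⊕1⊕1⊕1⊕1⊕1⊕1⊕1⊕0⊕1⊕1⊕1 = 1
s2: b2⊕b3⊕b6⊕b7⊕b10⊕b11⊕b14⊕b15⊕b18⊕b19⊕b22⊕b23⊕b26⊕b27⊕b30⊕b31 = 0⊕1⊕1⊕0⊕0⊕1⊕1⊕1⊕0⊕1⊕1⊕1⊕1⊕1⊕1⊕1 = 0
s4: b4⊕b5⊕b6⊕b7⊕b12⊕b13⊕b14⊕b15⊕b20⊕b21⊕b22⊕b23⊕b28⊕b29⊕b30⊕b31 = 1⊕1⊕1⊕0⊕0⊕1⊕1⊕1⊕1⊕1⊕1⊕1⊕1⊕1⊕1⊕1 = 0
s8: b8⊕b9⊕b10⊕b11⊕b12⊕b13⊕b14⊕b15⊕b24⊕b25⊕b26⊕b27⊕b28⊕b29⊕b30⊕b31 = 1⊕0⊕0⊕1⊕0⊕1⊕1⊕1⊕0⊕0⊕1⊕1⊕1⊕1⊕1⊕1 = 1
s16: b16⊕b17⊕b18⊕b19⊕b20⊕b21⊕b22⊕b23⊕b24⊕b25⊕b26⊕b27⊕b28⊕b29⊕b30⊕b31 = 1⊕1⊕0⊕1⊕1⊕1⊕1⊕1⊕0⊕0⊕1⊕1⊕1⊕1⊕1⊕1 = 1
Syndrome (s16...s1) = 11001 → position 25.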